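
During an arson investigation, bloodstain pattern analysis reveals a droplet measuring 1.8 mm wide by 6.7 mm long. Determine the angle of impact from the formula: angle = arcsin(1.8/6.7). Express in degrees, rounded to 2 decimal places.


Blood spatter impact angle calculation:
width / length = 1.8 / 6.7 = 0.268657
angle = arcsin(0.268657)
angle = 15.58 degrees

15.58


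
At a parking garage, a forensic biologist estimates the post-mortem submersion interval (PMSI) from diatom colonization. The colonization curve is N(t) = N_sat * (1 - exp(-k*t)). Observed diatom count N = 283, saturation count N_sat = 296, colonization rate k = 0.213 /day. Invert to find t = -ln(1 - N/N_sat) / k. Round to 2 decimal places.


PMSI from diatom colonization curve:
N / N_sat = 283 / 296 = 0.956081
1 - N/N_sat = 0.043919
ln(1 - N/N_sat) = -3.125408
t = -ln(1 - N/N_sat) / k = -(-3.125408) / 0.213 = 14.67 days

14.67


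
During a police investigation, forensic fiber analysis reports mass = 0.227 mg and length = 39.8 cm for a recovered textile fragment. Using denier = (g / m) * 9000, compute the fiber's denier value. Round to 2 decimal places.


Denier calculation:
Mass in grams = 0.227 mg / 1000 = 0.000227 g
Length in meters = 39.8 cm / 100 = 0.398 m
Linear density = mass / length = 0.000227 / 0.398 = 0.00057035 g/m
Denier = (g/m) * 9000 = 0.00057035 * 9000 = 5.13

5.13


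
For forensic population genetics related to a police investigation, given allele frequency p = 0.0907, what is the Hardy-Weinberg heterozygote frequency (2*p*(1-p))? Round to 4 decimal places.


Hardy-Weinberg heterozygote frequency:
q = 1 - p = 1 - 0.0907 = 0.9093
2pq = 2 * 0.0907 * 0.9093 = 0.1649

0.1649


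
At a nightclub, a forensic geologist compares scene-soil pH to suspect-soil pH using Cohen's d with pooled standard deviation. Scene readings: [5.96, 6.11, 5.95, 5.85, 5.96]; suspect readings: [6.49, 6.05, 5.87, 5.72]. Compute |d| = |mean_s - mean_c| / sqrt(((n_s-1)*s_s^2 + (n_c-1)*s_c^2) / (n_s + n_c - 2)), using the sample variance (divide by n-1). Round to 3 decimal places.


Pooled-variance Cohen's d for soil pH comparison:
Scene mean = 29.83 / 5 = 5.966
Suspect mean = 24.13 / 4 = 6.0325
Scene sample variance s_s^2 = 0.00863
Suspect sample variance s_c^2 = 0.111225
Pooled variance = ((n_s-1)*s_s^2 + (n_c-1)*s_c^2) / (n_s + n_c - 2) = 0.052599
Pooled SD = sqrt(0.052599) = 0.229345
Mean difference = -0.0665
|d| = |-0.0665| / 0.229345 = 0.290

0.290


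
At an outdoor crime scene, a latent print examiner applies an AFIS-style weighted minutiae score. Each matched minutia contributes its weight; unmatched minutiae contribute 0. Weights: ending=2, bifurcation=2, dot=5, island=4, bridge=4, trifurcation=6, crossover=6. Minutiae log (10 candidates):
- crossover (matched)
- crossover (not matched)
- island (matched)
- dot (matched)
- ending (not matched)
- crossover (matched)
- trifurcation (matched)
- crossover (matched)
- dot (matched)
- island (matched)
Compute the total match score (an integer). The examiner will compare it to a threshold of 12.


Weighted minutiae match score:
  crossover: matched, +6 (running total 6)
  crossover: not matched, +0
  island: matched, +4 (running total 10)
  dot: matched, +5 (running total 15)
  ending: not matched, +0
  crossover: matched, +6 (running total 21)
  trifurcation: matched, +6 (running total 27)
  crossover: matched, +6 (running total 33)
  dot: matched, +5 (running total 38)
  island: matched, +4 (running total 42)
Total score = 42
Threshold = 12; verdict = identification

42


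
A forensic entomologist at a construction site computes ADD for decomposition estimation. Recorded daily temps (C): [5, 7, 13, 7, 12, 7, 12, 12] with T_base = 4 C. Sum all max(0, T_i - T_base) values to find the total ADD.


Computing ADD day by day:
Day 1: max(0, 5 - 4) = 1
Day 2: max(0, 7 - 4) = 3
Day 3: max(0, 13 - 4) = 9
Day 4: max(0, 7 - 4) = 3
Day 5: max(0, 12 - 4) = 8
Day 6: max(0, 7 - 4) = 3
Day 7: max(0, 12 - 4) = 8
Day 8: max(0, 12 - 4) = 8
Total ADD = 43

43


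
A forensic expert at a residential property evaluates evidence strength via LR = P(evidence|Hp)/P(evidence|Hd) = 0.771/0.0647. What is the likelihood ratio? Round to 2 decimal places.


Likelihood ratio calculation:
LR = P(E|Hp) / P(E|Hd)
LR = 0.771 / 0.0647
LR = 11.92

11.92


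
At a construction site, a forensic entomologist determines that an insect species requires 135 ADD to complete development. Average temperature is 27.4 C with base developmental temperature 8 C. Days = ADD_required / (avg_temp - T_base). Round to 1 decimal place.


Insect development time:
Effective temperature = avg_temp - T_base = 27.4 - 8 = 19.4 C
Days = ADD / effective_temp = 135 / 19.4 = 7.0 days

7.0


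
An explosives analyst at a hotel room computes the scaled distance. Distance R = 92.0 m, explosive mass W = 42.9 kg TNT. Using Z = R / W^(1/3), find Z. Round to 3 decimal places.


Scaled distance calculation:
W^(1/3) = 42.9^(1/3) = 3.50068
Z = R / W^(1/3) = 92.0 / 3.50068
Z = 26.281 m/kg^(1/3)

26.281


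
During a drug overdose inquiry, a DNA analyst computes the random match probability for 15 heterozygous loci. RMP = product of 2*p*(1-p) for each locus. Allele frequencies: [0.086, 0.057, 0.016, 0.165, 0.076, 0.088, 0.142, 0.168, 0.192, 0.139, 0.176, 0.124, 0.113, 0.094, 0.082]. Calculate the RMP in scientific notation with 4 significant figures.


Computing RMP for 15 loci:
Locus 1: 2 * 0.086 * 0.914 = 0.157208
Locus 2: 2 * 0.057 * 0.943 = 0.107502
Locus 3: 2 * 0.016 * 0.984 = 0.031488
Locus 4: 2 * 0.165 * 0.835 = 0.27555
Locus 5: 2 * 0.076 * 0.924 = 0.140448
Locus 6: 2 * 0.088 * 0.912 = 0.160512
Locus 7: 2 * 0.142 * 0.858 = 0.243672
Locus 8: 2 * 0.168 * 0.832 = 0.279552
Locus 9: 2 * 0.192 * 0.808 = 0.310272
Locus 10: 2 * 0.139 * 0.861 = 0.239358
Locus 11: 2 * 0.176 * 0.824 = 0.290048
Locus 12: 2 * 0.124 * 0.876 = 0.217248
Locus 13: 2 * 0.113 * 0.887 = 0.200462
Locus 14: 2 * 0.094 * 0.906 = 0.170328
Locus 15: 2 * 0.082 * 0.918 = 0.150552
RMP = 5.417e-12

5.417e-12


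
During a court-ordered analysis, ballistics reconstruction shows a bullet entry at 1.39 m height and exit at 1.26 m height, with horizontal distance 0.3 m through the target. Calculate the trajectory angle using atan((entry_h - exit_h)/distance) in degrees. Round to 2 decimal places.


Bullet trajectory angle:
Height difference = 1.39 - 1.26 = 0.13 m
angle = atan(0.13 / 0.3)
angle = atan(0.433333)
angle = 23.43 degrees

23.43


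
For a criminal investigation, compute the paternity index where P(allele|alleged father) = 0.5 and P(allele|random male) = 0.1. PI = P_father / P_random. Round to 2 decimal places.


Paternity Index calculation:
PI = P(allele|father) / P(allele|random)
PI = 0.5 / 0.1
PI = 5.00

5.00


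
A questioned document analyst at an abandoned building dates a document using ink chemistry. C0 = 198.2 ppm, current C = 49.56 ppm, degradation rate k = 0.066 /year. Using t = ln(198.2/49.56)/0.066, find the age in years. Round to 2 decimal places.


Document age estimation:
C0/C = 198.2 / 49.56 = 3.999193
ln(C0/C) = 1.386093
t = 1.386093 / 0.066 = 21.00 years

21.00


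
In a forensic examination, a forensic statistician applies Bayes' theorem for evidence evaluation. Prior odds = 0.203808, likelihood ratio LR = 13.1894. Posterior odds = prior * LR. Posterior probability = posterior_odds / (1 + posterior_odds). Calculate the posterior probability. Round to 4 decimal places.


Bayesian evidence evaluation:
Posterior odds = prior_odds * LR = 0.203808 * 13.1894 = 2.688105
Posterior probability = posterior_odds / (1 + posterior_odds)
= 2.688105 / (1 + 2.688105)
= 2.688105 / 3.688105
= 0.7289

0.7289


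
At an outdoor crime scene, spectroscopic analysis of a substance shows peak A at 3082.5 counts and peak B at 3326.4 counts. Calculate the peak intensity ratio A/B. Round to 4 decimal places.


Spectral peak ratio:
Peak A = 3082.5 counts
Peak B = 3326.4 counts
Ratio = 3082.5 / 3326.4 = 0.9267

0.9267


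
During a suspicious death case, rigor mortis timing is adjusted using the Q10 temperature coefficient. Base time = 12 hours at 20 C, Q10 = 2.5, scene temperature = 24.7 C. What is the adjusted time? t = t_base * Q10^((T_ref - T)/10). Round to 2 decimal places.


Rigor mortis time adjustment:
Exponent = (T_ref - T_actual) / 10 = (20 - 24.7) / 10 = -0.47
Q10 factor = 2.5^-0.47 = 0.65008
t_adjusted = 12 * 0.65008 = 7.80 hours

7.80


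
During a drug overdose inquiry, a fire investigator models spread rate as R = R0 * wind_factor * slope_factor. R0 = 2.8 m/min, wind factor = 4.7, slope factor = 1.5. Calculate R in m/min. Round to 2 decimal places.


Fire spread rate calculation:
R = R0 * wind_factor * slope_factor
= 2.8 * 4.7 * 1.5
= 13.16 * 1.5
= 19.74 m/min

19.74


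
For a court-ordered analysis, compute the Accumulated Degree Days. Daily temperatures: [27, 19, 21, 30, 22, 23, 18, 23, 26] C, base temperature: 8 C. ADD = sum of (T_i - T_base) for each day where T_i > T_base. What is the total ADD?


Computing ADD day by day:
Day 1: max(0, 27 - 8) = 19
Day 2: max(0, 19 - 8) = 11
Day 3: max(0, 21 - 8) = 13
Day 4: max(0, 30 - 8) = 22
Day 5: max(0, 22 - 8) = 14
Day 6: max(0, 23 - 8) = 15
Day 7: max(0, 18 - 8) = 10
Day 8: max(0, 23 - 8) = 15
Day 9: max(0, 26 - 8) = 18
Total ADD = 137

137


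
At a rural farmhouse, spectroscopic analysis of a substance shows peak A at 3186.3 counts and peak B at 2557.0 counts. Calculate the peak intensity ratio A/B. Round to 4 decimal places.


Spectral peak ratio:
Peak A = 3186.3 counts
Peak B = 2557.0 counts
Ratio = 3186.3 / 2557.0 = 1.2461

1.2461


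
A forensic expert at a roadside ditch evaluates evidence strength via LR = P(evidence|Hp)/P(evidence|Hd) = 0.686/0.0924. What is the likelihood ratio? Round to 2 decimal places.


Likelihood ratio calculation:
LR = P(E|Hp) / P(E|Hd)
LR = 0.686 / 0.0924
LR = 7.42

7.42


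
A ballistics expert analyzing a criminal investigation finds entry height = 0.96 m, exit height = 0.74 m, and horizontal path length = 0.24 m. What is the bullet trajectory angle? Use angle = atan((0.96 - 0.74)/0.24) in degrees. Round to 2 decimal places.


Bullet trajectory angle:
Height difference = 0.96 - 0.74 = 0.22 m
angle = atan(0.22 / 0.24)
angle = atan(0.916667)
angle = 42.51 degrees

42.51


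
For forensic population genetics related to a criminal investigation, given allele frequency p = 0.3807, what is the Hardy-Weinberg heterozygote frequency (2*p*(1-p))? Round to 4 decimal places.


Hardy-Weinberg heterozygote frequency:
q = 1 - p = 1 - 0.3807 = 0.6193
2pq = 2 * 0.3807 * 0.6193 = 0.4715

0.4715


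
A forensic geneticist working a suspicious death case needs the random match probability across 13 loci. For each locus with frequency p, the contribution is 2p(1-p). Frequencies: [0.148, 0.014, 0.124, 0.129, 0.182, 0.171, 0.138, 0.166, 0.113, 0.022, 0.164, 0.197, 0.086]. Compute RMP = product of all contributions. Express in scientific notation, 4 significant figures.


Computing RMP for 13 loci:
Locus 1: 2 * 0.148 * 0.852 = 0.252192
Locus 2: 2 * 0.014 * 0.986 = 0.027608
Locus 3: 2 * 0.124 * 0.876 = 0.217248
Locus 4: 2 * 0.129 * 0.871 = 0.224718
Locus 5: 2 * 0.182 * 0.818 = 0.297752
Locus 6: 2 * 0.171 * 0.829 = 0.283518
Locus 7: 2 * 0.138 * 0.862 = 0.237912
Locus 8: 2 * 0.166 * 0.834 = 0.276888
Locus 9: 2 * 0.113 * 0.887 = 0.200462
Locus 10: 2 * 0.022 * 0.978 = 0.043032
Locus 11: 2 * 0.164 * 0.836 = 0.274208
Locus 12: 2 * 0.197 * 0.803 = 0.316382
Locus 13: 2 * 0.086 * 0.914 = 0.157208
RMP = 2.224e-10

2.224e-10


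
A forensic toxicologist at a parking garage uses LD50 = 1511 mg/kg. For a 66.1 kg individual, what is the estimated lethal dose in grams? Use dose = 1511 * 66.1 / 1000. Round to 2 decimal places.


Lethal dose calculation:
Lethal dose = LD50 * body_weight / 1000
= 1511 * 66.1 / 1000
= 99877.1 / 1000
= 99.88 g

99.88


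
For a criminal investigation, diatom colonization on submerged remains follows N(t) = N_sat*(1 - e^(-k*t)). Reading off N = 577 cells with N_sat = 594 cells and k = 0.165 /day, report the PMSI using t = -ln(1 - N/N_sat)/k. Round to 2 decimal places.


PMSI from diatom colonization curve:
N / N_sat = 577 / 594 = 0.97138
1 - N/N_sat = 0.02862
ln(1 - N/N_sat) = -3.55365
t = -ln(1 - N/N_sat) / k = -(-3.55365) / 0.165 = 21.54 days

21.54


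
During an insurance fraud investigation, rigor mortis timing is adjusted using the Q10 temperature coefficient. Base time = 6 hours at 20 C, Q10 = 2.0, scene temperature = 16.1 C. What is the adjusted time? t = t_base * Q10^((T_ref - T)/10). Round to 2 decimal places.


Rigor mortis time adjustment:
Exponent = (T_ref - T_actual) / 10 = (20 - 16.1) / 10 = 0.39
Q10 factor = 2.0^0.39 = 1.31039
t_adjusted = 6 * 1.31039 = 7.86 hours

7.86


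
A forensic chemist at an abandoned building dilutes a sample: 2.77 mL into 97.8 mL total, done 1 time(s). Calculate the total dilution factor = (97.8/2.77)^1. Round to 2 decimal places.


Dilution factor calculation:
Single dilution = V_total / V_sample = 97.8 / 2.77 ≈ 35.306859
Number of dilutions = 1
Total DF = (97.8 / 2.77)^1 (full precision, rounded at the end) = 35.31

35.31


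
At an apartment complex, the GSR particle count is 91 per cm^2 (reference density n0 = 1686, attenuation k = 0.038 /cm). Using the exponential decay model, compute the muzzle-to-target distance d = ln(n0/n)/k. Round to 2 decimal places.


GSR distance calculation:
n0/n = 1686 / 91 = 18.527473
ln(n0/n) = 2.919255
d = 2.919255 / 0.038 = 76.82 cm

76.82


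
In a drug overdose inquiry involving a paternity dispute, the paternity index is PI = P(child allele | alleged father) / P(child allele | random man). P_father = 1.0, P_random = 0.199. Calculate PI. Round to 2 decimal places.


Paternity Index calculation:
PI = P(allele|father) / P(allele|random)
PI = 1.0 / 0.199
PI = 5.03

5.03


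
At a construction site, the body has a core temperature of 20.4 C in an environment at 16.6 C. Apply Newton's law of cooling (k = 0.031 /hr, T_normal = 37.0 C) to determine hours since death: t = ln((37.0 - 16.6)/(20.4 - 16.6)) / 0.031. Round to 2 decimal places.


Using Newton's law of cooling:
t = ln((T_normal - T_ambient) / (T_body - T_ambient)) / k
T_normal - T_ambient = 20.4
T_body - T_ambient = 3.8
Ratio = 5.368421
ln(ratio) = 1.680534
t = 1.680534 / 0.031 = 54.21 hours

54.21


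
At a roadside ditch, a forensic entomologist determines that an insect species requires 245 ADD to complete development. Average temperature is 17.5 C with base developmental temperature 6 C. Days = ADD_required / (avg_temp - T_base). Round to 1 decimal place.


Insect development time:
Effective temperature = avg_temp - T_base = 17.5 - 6 = 11.5 C
Days = ADD / effective_temp = 245 / 11.5 = 21.3 days

21.3


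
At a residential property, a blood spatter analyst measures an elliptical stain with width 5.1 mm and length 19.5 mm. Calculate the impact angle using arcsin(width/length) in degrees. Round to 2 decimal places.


Blood spatter impact angle calculation:
width / length = 5.1 / 19.5 = 0.261538
angle = arcsin(0.261538)
angle = 15.16 degrees

15.16


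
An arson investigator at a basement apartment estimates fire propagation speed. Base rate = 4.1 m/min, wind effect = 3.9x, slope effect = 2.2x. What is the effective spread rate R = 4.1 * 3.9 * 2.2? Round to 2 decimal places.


Fire spread rate calculation:
R = R0 * wind_factor * slope_factor
= 4.1 * 3.9 * 2.2
= 15.99 * 2.2
= 35.18 m/min

35.18


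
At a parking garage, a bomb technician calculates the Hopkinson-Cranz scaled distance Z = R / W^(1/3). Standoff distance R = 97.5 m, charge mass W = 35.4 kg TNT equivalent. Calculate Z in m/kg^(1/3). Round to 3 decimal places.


Scaled distance calculation:
W^(1/3) = 35.4^(1/3) = 3.28348
Z = R / W^(1/3) = 97.5 / 3.28348
Z = 29.694 m/kg^(1/3)

29.694


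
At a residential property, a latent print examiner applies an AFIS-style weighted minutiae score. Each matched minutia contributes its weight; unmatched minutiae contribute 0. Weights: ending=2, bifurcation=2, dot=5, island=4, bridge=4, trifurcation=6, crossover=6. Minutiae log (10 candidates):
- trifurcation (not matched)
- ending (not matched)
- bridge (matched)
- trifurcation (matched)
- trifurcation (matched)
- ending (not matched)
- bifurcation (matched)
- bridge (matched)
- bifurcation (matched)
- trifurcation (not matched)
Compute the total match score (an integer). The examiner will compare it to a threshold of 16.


Weighted minutiae match score:
  trifurcation: not matched, +0
  ending: not matched, +0
  bridge: matched, +4 (running total 4)
  trifurcation: matched, +6 (running total 10)
  trifurcation: matched, +6 (running total 16)
  ending: not matched, +0
  bifurcation: matched, +2 (running total 18)
  bridge: matched, +4 (running total 22)
  bifurcation: matched, +2 (running total 24)
  trifurcation: not matched, +0
Total score = 24
Threshold = 16; verdict = identification

24


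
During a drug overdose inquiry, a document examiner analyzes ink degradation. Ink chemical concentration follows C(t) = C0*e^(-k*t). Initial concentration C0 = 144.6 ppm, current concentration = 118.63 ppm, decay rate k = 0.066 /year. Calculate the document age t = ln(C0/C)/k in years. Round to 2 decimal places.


Document age estimation:
C0/C = 144.6 / 118.63 = 1.218916
ln(C0/C) = 0.197962
t = 0.197962 / 0.066 = 3.00 years

3.00


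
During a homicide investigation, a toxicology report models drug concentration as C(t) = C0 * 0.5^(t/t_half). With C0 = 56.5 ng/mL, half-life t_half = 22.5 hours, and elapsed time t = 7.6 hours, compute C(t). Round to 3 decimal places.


Drug concentration decay:
Number of half-lives = t / t_half = 7.6 / 22.5 = 0.337778
Decay factor = 0.5^0.337778 = 0.79125905
C(t) = 56.5 * 0.79125905 = 44.706 ng/mL

44.706


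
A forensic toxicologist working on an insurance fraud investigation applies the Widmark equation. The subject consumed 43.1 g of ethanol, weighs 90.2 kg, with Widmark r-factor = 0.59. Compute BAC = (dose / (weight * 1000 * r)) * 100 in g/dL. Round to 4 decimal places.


Applying the Widmark formula:
BAC = (dose_g / (body_wt * 1000 * r)) * 100
Denominator = 90.2 * 1000 * 0.59 = 53218
BAC = (43.1 / 53218) * 100
BAC = 0.0810 g/dL

0.0810


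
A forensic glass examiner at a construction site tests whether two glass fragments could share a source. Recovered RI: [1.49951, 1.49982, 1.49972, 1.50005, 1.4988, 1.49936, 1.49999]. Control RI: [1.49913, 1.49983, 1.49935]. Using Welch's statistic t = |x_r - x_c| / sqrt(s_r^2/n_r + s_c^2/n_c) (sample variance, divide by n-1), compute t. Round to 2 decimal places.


Welch's t-criterion for glass RI comparison:
Recovered mean = sum / n_r = 10.49725 / 7 = 1.4996071
Control mean = sum / n_c = 4.49831 / 3 = 1.4994367
Recovered sample variance s_r^2 = 1.87124e-07
Control sample variance s_c^2 = 1.28133e-07
Welch SE (unpooled) = sqrt(s_r^2/n_r + s_c^2/n_c) = sqrt(2.6732e-08 + 4.27111e-08) = sqrt(6.94431e-08) = 0.000263521
|mean_r - mean_c| = 0.000170476
t = 0.000170476 / 0.000263521 = 0.65

0.65


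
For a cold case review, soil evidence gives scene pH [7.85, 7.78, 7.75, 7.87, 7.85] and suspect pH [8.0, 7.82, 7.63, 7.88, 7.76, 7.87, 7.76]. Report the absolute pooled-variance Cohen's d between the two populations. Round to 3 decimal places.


Pooled-variance Cohen's d for soil pH comparison:
Scene mean = 39.1 / 5 = 7.82
Suspect mean = 54.72 / 7 = 7.817143
Scene sample variance s_s^2 = 0.0027
Suspect sample variance s_c^2 = 0.013624
Pooled variance = ((n_s-1)*s_s^2 + (n_c-1)*s_c^2) / (n_s + n_c - 2) = 0.009254
Pooled SD = sqrt(0.009254) = 0.096198
Mean difference = 0.002857
|d| = |0.002857| / 0.096198 = 0.030

0.030


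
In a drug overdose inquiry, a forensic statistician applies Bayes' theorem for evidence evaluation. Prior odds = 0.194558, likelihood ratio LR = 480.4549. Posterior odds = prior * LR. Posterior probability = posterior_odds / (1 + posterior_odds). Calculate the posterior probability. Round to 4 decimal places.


Bayesian evidence evaluation:
Posterior odds = prior_odds * LR = 0.194558 * 480.4549 = 93.47634
Posterior probability = posterior_odds / (1 + posterior_odds)
= 93.47634 / (1 + 93.47634)
= 93.47634 / 94.47634
= 0.9894

0.9894


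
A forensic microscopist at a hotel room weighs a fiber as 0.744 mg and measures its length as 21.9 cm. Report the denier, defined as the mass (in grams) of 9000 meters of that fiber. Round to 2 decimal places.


Denier calculation:
Mass in grams = 0.744 mg / 1000 = 0.000744 g
Length in meters = 21.9 cm / 100 = 0.219 m
Linear density = mass / length = 0.000744 / 0.219 = 0.00339726 g/m
Denier = (g/m) * 9000 = 0.00339726 * 9000 = 30.58

30.58


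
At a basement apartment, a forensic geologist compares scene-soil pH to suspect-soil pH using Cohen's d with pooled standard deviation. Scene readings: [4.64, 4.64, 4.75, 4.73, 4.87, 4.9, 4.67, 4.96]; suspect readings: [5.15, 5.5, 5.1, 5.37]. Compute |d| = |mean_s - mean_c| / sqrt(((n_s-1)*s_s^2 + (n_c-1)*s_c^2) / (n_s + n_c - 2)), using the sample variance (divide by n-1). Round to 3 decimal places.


Pooled-variance Cohen's d for soil pH comparison:
Scene mean = 38.16 / 8 = 4.77
Suspect mean = 21.12 / 4 = 5.28
Scene sample variance s_s^2 = 0.015543
Suspect sample variance s_c^2 = 0.035267
Pooled variance = ((n_s-1)*s_s^2 + (n_c-1)*s_c^2) / (n_s + n_c - 2) = 0.02146
Pooled SD = sqrt(0.02146) = 0.146492
Mean difference = -0.51
|d| = |-0.51| / 0.146492 = 3.481

3.481


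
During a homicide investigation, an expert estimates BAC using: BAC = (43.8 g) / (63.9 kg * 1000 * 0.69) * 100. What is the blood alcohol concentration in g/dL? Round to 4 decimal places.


Applying the Widmark formula:
BAC = (dose_g / (body_wt * 1000 * r)) * 100
Denominator = 63.9 * 1000 * 0.69 = 44091
BAC = (43.8 / 44091) * 100
BAC = 0.0993 g/dL

0.0993


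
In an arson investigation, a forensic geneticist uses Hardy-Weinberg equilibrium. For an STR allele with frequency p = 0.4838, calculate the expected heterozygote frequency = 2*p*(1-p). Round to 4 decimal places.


Hardy-Weinberg heterozygote frequency:
q = 1 - p = 1 - 0.4838 = 0.5162
2pq = 2 * 0.4838 * 0.5162 = 0.4995

0.4995


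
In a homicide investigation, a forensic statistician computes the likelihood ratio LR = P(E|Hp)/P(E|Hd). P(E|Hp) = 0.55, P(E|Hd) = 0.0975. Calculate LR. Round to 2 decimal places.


Likelihood ratio calculation:
LR = P(E|Hp) / P(E|Hd)
LR = 0.55 / 0.0975
LR = 5.64

5.64


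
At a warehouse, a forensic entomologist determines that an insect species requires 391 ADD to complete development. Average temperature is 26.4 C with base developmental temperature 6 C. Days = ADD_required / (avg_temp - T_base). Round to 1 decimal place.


Insect development time:
Effective temperature = avg_temp - T_base = 26.4 - 6 = 20.4 C
Days = ADD / effective_temp = 391 / 20.4 = 19.2 days

19.2


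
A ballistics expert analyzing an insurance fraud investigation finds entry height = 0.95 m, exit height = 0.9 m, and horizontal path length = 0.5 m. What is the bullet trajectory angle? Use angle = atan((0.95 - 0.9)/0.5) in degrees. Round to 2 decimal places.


Bullet trajectory angle:
Height difference = 0.95 - 0.9 = 0.05 m
angle = atan(0.05 / 0.5)
angle = atan(0.1)
angle = 5.71 degrees

5.71


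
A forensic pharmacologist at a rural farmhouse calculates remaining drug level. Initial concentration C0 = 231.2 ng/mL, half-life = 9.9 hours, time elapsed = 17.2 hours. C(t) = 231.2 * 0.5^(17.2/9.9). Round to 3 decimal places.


Drug concentration decay:
Number of half-lives = t / t_half = 17.2 / 9.9 = 1.737374
Decay factor = 0.5^1.737374 = 0.29991509
C(t) = 231.2 * 0.29991509 = 69.340 ng/mL

69.340


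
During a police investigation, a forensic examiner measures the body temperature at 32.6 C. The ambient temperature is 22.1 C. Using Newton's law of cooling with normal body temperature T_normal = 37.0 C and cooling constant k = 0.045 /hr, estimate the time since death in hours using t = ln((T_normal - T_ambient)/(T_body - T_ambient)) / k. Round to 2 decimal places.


Using Newton's law of cooling:
t = ln((T_normal - T_ambient) / (T_body - T_ambient)) / k
T_normal - T_ambient = 14.9
T_body - T_ambient = 10.5
Ratio = 1.419048
ln(ratio) = 0.349986
t = 0.349986 / 0.045 = 7.78 hours

7.78


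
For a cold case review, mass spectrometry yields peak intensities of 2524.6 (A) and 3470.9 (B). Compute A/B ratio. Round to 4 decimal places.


Spectral peak ratio:
Peak A = 2524.6 counts
Peak B = 3470.9 counts
Ratio = 2524.6 / 3470.9 = 0.7274

0.7274


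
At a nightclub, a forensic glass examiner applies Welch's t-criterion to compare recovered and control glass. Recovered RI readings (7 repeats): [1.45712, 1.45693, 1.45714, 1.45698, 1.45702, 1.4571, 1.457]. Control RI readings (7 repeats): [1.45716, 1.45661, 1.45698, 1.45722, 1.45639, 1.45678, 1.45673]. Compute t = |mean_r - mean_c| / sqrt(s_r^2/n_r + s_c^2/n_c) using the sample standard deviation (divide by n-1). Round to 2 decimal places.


Welch's t-criterion for glass RI comparison:
Recovered mean = sum / n_r = 10.19929 / 7 = 1.4570414
Control mean = sum / n_c = 10.19787 / 7 = 1.4568386
Recovered sample variance s_r^2 = 6.28095e-09
Control sample variance s_c^2 = 8.9581e-08
Welch SE (unpooled) = sqrt(s_r^2/n_r + s_c^2/n_c) = sqrt(8.97279e-10 + 1.27973e-08) = sqrt(1.36946e-08) = 0.000117024
|mean_r - mean_c| = 0.000202857
t = 0.000202857 / 0.000117024 = 1.73

1.73


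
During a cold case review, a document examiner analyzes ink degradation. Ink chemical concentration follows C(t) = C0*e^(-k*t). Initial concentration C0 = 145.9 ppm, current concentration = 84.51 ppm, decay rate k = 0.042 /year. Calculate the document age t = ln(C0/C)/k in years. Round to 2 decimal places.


Document age estimation:
C0/C = 145.9 / 84.51 = 1.726423
ln(C0/C) = 0.546052
t = 0.546052 / 0.042 = 13.00 years

13.00


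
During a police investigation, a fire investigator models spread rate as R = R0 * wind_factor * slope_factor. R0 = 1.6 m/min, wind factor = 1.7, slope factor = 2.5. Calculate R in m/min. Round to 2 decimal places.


Fire spread rate calculation:
R = R0 * wind_factor * slope_factor
= 1.6 * 1.7 * 2.5
= 2.72 * 2.5
= 6.80 m/min

6.80


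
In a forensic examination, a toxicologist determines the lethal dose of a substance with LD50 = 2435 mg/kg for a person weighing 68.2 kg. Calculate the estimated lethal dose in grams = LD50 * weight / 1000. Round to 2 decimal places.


Lethal dose calculation:
Lethal dose = LD50 * body_weight / 1000
= 2435 * 68.2 / 1000
= 166067 / 1000
= 166.07 g

166.07


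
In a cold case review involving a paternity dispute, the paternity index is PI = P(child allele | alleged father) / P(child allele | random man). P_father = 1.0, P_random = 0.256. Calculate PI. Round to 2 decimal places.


Paternity Index calculation:
PI = P(allele|father) / P(allele|random)
PI = 1.0 / 0.256
PI = 3.91

3.91


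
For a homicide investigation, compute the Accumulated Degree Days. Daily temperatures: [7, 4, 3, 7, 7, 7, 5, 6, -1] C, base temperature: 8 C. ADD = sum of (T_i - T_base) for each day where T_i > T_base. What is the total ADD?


Computing ADD day by day:
Day 1: max(0, 7 - 8) = 0
Day 2: max(0, 4 - 8) = 0
Day 3: max(0, 3 - 8) = 0
Day 4: max(0, 7 - 8) = 0
Day 5: max(0, 7 - 8) = 0
Day 6: max(0, 7 - 8) = 0
Day 7: max(0, 5 - 8) = 0
Day 8: max(0, 6 - 8) = 0
Day 9: max(0, -1 - 8) = 0
Total ADD = 0

0


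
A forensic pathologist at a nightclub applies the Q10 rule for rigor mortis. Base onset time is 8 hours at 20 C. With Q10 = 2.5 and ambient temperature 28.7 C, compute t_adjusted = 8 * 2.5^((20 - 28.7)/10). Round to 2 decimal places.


Rigor mortis time adjustment:
Exponent = (T_ref - T_actual) / 10 = (20 - 28.7) / 10 = -0.87
Q10 factor = 2.5^-0.87 = 0.4506
t_adjusted = 8 * 0.4506 = 3.60 hours

3.60


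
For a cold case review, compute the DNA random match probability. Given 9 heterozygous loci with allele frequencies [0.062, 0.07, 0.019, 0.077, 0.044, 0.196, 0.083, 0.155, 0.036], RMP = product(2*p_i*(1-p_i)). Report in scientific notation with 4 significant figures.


Computing RMP for 9 loci:
Locus 1: 2 * 0.062 * 0.938 = 0.116312
Locus 2: 2 * 0.07 * 0.93 = 0.1302
Locus 3: 2 * 0.019 * 0.981 = 0.037278
Locus 4: 2 * 0.077 * 0.923 = 0.142142
Locus 5: 2 * 0.044 * 0.956 = 0.084128
Locus 6: 2 * 0.196 * 0.804 = 0.315168
Locus 7: 2 * 0.083 * 0.917 = 0.152222
Locus 8: 2 * 0.155 * 0.845 = 0.26195
Locus 9: 2 * 0.036 * 0.964 = 0.069408
RMP = 5.888e-09

5.888e-09


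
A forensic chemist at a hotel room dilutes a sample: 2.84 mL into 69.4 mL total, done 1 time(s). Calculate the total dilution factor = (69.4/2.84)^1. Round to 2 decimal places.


Dilution factor calculation:
Single dilution = V_total / V_sample = 69.4 / 2.84 ≈ 24.43662
Number of dilutions = 1
Total DF = (69.4 / 2.84)^1 (full precision, rounded at the end) = 24.44

24.44


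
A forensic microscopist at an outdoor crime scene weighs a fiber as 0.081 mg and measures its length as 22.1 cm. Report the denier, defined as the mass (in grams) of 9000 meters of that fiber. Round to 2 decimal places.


Denier calculation:
Mass in grams = 0.081 mg / 1000 = 0.000081 g
Length in meters = 22.1 cm / 100 = 0.221 m
Linear density = mass / length = 0.000081 / 0.221 = 0.00036652 g/m
Denier = (g/m) * 9000 = 0.00036652 * 9000 = 3.30

3.30


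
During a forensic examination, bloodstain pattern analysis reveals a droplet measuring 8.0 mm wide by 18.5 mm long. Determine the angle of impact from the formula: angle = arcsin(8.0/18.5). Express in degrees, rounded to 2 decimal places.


Blood spatter impact angle calculation:
width / length = 8.0 / 18.5 = 0.432432
angle = arcsin(0.432432)
angle = 25.62 degrees

25.62


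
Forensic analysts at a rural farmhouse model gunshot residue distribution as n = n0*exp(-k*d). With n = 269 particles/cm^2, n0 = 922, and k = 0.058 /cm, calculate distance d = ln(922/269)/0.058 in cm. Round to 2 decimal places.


GSR distance calculation:
n0/n = 922 / 269 = 3.427509
ln(n0/n) = 1.231834
d = 1.231834 / 0.058 = 21.24 cm

21.24


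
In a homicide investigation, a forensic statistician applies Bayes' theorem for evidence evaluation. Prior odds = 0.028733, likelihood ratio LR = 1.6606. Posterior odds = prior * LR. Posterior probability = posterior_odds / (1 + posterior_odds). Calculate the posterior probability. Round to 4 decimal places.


Bayesian evidence evaluation:
Posterior odds = prior_odds * LR = 0.028733 * 1.6606 = 0.04771402
Posterior probability = posterior_odds / (1 + posterior_odds)
= 0.04771402 / (1 + 0.04771402)
= 0.04771402 / 1.04771402
= 0.0455

0.0455


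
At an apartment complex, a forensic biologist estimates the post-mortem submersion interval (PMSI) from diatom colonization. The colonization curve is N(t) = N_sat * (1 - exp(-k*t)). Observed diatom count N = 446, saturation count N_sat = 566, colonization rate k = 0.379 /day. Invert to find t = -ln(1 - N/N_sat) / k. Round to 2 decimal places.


PMSI from diatom colonization curve:
N / N_sat = 446 / 566 = 0.787986
1 - N/N_sat = 0.212014
ln(1 - N/N_sat) = -1.551103
t = -ln(1 - N/N_sat) / k = -(-1.551103) / 0.379 = 4.09 days

4.09


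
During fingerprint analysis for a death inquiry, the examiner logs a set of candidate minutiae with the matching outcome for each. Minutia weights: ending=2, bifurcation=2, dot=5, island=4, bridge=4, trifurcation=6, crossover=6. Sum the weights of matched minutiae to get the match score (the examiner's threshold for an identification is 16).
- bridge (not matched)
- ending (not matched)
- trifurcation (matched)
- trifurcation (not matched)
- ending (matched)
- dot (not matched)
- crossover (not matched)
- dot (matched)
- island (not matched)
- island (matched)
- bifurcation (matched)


Weighted minutiae match score:
  bridge: not matched, +0
  ending: not matched, +0
  trifurcation: matched, +6 (running total 6)
  trifurcation: not matched, +0
  ending: matched, +2 (running total 8)
  dot: not matched, +0
  crossover: not matched, +0
  dot: matched, +5 (running total 13)
  island: not matched, +0
  island: matched, +4 (running total 17)
  bifurcation: matched, +2 (running total 19)
Total score = 19
Threshold = 16; verdict = identification

19


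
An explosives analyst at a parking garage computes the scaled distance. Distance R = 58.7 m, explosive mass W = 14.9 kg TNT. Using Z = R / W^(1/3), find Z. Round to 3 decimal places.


Scaled distance calculation:
W^(1/3) = 14.9^(1/3) = 2.460719
Z = R / W^(1/3) = 58.7 / 2.460719
Z = 23.855 m/kg^(1/3)

23.855


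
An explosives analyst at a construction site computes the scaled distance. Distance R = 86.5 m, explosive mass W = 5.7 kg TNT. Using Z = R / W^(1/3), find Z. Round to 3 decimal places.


Scaled distance calculation:
W^(1/3) = 5.7^(1/3) = 1.786316
Z = R / W^(1/3) = 86.5 / 1.786316
Z = 48.424 m/kg^(1/3)

48.424


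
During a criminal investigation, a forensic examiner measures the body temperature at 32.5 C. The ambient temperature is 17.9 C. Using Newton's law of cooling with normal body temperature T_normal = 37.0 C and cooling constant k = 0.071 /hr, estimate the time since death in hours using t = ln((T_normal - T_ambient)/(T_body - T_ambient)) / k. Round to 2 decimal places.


Using Newton's law of cooling:
t = ln((T_normal - T_ambient) / (T_body - T_ambient)) / k
T_normal - T_ambient = 19.1
T_body - T_ambient = 14.6
Ratio = 1.308219
ln(ratio) = 0.268667
t = 0.268667 / 0.071 = 3.78 hours

3.78


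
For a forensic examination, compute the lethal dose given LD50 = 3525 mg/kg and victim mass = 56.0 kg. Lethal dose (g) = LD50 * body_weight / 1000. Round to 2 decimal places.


Lethal dose calculation:
Lethal dose = LD50 * body_weight / 1000
= 3525 * 56.0 / 1000
= 197400 / 1000
= 197.40 g

197.40


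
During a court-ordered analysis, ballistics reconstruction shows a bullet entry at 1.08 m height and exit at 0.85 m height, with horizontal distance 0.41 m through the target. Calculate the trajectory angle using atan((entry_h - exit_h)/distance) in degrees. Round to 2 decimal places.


Bullet trajectory angle:
Height difference = 1.08 - 0.85 = 0.23 m
angle = atan(0.23 / 0.41)
angle = atan(0.560976)
angle = 29.29 degrees

29.29


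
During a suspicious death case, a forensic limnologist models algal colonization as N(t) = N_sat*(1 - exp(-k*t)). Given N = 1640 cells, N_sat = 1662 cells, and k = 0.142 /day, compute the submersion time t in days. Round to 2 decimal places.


PMSI from diatom colonization curve:
N / N_sat = 1640 / 1662 = 0.986763
1 - N/N_sat = 0.013237
ln(1 - N/N_sat) = -4.324739
t = -ln(1 - N/N_sat) / k = -(-4.324739) / 0.142 = 30.46 days

30.46


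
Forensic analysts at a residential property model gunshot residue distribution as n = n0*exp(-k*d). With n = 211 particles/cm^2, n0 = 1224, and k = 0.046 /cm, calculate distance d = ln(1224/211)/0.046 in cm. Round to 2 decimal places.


GSR distance calculation:
n0/n = 1224 / 211 = 5.800948
ln(n0/n) = 1.758021
d = 1.758021 / 0.046 = 38.22 cm

38.22


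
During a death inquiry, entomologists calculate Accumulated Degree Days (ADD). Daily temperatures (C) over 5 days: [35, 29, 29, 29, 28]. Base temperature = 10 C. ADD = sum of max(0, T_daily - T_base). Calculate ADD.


Computing ADD day by day:
Day 1: max(0, 35 - 10) = 25
Day 2: max(0, 29 - 10) = 19
Day 3: max(0, 29 - 10) = 19
Day 4: max(0, 29 - 10) = 19
Day 5: max(0, 28 - 10) = 18
Total ADD = 100

100


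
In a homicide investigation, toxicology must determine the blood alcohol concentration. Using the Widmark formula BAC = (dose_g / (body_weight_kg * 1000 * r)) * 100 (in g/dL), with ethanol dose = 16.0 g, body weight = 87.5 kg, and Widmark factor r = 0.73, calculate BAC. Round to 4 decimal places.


Applying the Widmark formula:
BAC = (dose_g / (body_wt * 1000 * r)) * 100
Denominator = 87.5 * 1000 * 0.73 = 63875
BAC = (16.0 / 63875) * 100
BAC = 0.0250 g/dL

0.0250


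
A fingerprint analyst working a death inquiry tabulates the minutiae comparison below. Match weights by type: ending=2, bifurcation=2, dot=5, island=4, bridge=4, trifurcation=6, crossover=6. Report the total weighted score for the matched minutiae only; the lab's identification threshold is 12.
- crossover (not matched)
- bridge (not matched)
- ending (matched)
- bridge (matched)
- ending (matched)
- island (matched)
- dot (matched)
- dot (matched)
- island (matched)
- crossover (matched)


Weighted minutiae match score:
  crossover: not matched, +0
  bridge: not matched, +0
  ending: matched, +2 (running total 2)
  bridge: matched, +4 (running total 6)
  ending: matched, +2 (running total 8)
  island: matched, +4 (running total 12)
  dot: matched, +5 (running total 17)
  dot: matched, +5 (running total 22)
  island: matched, +4 (running total 26)
  crossover: matched, +6 (running total 32)
Total score = 32
Threshold = 12; verdict = identification

32


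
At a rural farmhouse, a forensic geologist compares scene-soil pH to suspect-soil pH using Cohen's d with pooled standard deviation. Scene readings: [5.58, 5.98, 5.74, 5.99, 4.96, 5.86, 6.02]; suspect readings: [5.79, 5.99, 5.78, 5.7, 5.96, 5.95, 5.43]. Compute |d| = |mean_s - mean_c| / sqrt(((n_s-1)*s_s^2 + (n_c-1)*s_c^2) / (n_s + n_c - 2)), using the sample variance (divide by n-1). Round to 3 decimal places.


Pooled-variance Cohen's d for soil pH comparison:
Scene mean = 40.13 / 7 = 5.732857
Suspect mean = 40.6 / 7 = 5.8
Scene sample variance s_s^2 = 0.14109
Suspect sample variance s_c^2 = 0.0386
Pooled variance = ((n_s-1)*s_s^2 + (n_c-1)*s_c^2) / (n_s + n_c - 2) = 0.089845
Pooled SD = sqrt(0.089845) = 0.299742
Mean difference = -0.067143
|d| = |-0.067143| / 0.299742 = 0.224

0.224


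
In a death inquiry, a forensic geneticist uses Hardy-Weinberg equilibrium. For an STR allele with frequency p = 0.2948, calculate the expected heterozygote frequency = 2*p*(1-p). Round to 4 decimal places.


Hardy-Weinberg heterozygote frequency:
q = 1 - p = 1 - 0.2948 = 0.7052
2pq = 2 * 0.2948 * 0.7052 = 0.4158

0.4158


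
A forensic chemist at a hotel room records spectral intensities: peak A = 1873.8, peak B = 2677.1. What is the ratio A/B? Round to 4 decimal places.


Spectral peak ratio:
Peak A = 1873.8 counts
Peak B = 2677.1 counts
Ratio = 1873.8 / 2677.1 = 0.6999

0.6999


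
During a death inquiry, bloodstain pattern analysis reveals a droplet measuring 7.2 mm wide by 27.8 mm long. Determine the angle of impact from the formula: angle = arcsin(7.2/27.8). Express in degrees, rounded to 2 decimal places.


Blood spatter impact angle calculation:
width / length = 7.2 / 27.8 = 0.258993
angle = arcsin(0.258993)
angle = 15.01 degrees

15.01


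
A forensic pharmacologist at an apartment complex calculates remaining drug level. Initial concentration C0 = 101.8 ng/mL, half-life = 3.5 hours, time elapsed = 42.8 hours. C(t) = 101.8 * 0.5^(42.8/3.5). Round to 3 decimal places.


Drug concentration decay:
Number of half-lives = t / t_half = 42.8 / 3.5 = 12.228571
Decay factor = 0.5^12.228571 = 0.00020837
C(t) = 101.8 * 0.00020837 = 0.021 ng/mL

0.021


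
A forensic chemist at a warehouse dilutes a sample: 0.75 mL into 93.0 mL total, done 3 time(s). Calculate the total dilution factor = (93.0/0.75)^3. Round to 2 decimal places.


Dilution factor calculation:
Single dilution = V_total / V_sample = 93.0 / 0.75 ≈ 124
Number of dilutions = 3
Total DF = (93.0 / 0.75)^3 (full precision, rounded at the end) = 1906624.00

1906624.00


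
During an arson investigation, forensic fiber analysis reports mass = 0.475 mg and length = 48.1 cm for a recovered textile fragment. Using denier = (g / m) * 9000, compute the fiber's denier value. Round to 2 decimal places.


Denier calculation:
Mass in grams = 0.475 mg / 1000 = 0.000475 g
Length in meters = 48.1 cm / 100 = 0.481 m
Linear density = mass / length = 0.000475 / 0.481 = 0.00098753 g/m
Denier = (g/m) * 9000 = 0.00098753 * 9000 = 8.89

8.89


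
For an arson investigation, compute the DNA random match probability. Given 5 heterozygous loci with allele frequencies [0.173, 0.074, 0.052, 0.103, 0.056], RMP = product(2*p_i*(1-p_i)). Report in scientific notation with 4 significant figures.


Computing RMP for 5 loci:
Locus 1: 2 * 0.173 * 0.827 = 0.286142
Locus 2: 2 * 0.074 * 0.926 = 0.137048
Locus 3: 2 * 0.052 * 0.948 = 0.098592
Locus 4: 2 * 0.103 * 0.897 = 0.184782
Locus 5: 2 * 0.056 * 0.944 = 0.105728
RMP = 7.553e-05

7.553e-05
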